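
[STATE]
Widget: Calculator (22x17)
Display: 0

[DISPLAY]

                     0
┌───┬───┬───┬───┐     
│ 7 │ 8 │ 9 │ ÷ │     
├───┼───┼───┼───┤     
│ 4 │ 5 │ 6 │ × │     
├───┼───┼───┼───┤     
│ 1 │ 2 │ 3 │ - │     
├───┼───┼───┼───┤     
│ 0 │ . │ = │ + │     
├───┼───┼───┼───┤     
│ C │ MC│ MR│ M+│     
└───┴───┴───┴───┘     
                      
                      
                      
                      
                      


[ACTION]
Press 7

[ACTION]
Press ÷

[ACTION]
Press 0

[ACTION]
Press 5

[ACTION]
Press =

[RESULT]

                   1.4
┌───┬───┬───┬───┐     
│ 7 │ 8 │ 9 │ ÷ │     
├───┼───┼───┼───┤     
│ 4 │ 5 │ 6 │ × │     
├───┼───┼───┼───┤     
│ 1 │ 2 │ 3 │ - │     
├───┼───┼───┼───┤     
│ 0 │ . │ = │ + │     
├───┼───┼───┼───┤     
│ C │ MC│ MR│ M+│     
└───┴───┴───┴───┘     
                      
                      
                      
                      
                      


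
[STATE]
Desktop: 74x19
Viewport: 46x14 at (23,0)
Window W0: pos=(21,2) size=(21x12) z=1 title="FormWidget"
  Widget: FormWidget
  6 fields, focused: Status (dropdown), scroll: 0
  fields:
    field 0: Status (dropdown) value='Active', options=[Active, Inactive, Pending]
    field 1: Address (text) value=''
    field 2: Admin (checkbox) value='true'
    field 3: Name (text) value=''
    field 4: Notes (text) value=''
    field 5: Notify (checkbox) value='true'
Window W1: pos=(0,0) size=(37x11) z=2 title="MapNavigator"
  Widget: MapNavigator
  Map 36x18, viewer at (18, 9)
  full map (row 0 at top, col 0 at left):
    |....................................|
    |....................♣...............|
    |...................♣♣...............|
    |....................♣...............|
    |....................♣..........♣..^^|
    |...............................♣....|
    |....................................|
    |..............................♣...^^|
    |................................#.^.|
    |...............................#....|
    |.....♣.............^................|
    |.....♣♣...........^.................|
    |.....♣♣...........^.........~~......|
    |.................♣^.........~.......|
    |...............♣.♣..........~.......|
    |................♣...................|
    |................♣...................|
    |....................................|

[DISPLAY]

━━━━━━━━━━━━━┓                                
             ┃                                
─────────────┨━━━━┓                           
.............┃    ┃                           
.......♣...^^┃────┨                           
.........#.^.┃Ac▼]┃                           
........#....┃   ]┃                           
.............┃x]  ┃                           
.............┃   ]┃                           
.....~~......┃   ]┃                           
━━━━━━━━━━━━━┛x]  ┃                           
                  ┃                           
                  ┃                           
━━━━━━━━━━━━━━━━━━┛                           


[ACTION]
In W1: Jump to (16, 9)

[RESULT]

━━━━━━━━━━━━━┓                                
             ┃                                
─────────────┨━━━━┓                           
.............┃    ┃                           
.........♣...┃────┨                           
...........#.┃Ac▼]┃                           
..........#..┃   ]┃                           
.............┃x]  ┃                           
.............┃   ]┃                           
.......~~....┃   ]┃                           
━━━━━━━━━━━━━┛x]  ┃                           
                  ┃                           
                  ┃                           
━━━━━━━━━━━━━━━━━━┛                           


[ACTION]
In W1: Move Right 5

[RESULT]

━━━━━━━━━━━━━┓                                
             ┃                                
─────────────┨━━━━┓                           
..........   ┃    ┃                           
....♣...^^   ┃────┨                           
......#.^.   ┃Ac▼]┃                           
.....#....   ┃   ]┃                           
..........   ┃x]  ┃                           
..........   ┃   ]┃                           
..~~......   ┃   ]┃                           
━━━━━━━━━━━━━┛x]  ┃                           
                  ┃                           
                  ┃                           
━━━━━━━━━━━━━━━━━━┛                           


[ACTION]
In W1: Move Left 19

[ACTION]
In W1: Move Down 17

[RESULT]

━━━━━━━━━━━━━┓                                
             ┃                                
─────────────┨━━━━┓                           
........♣.♣..┃    ┃                           
.........♣...┃────┨                           
.........♣...┃Ac▼]┃                           
.............┃   ]┃                           
             ┃x]  ┃                           
             ┃   ]┃                           
             ┃   ]┃                           
━━━━━━━━━━━━━┛x]  ┃                           
                  ┃                           
                  ┃                           
━━━━━━━━━━━━━━━━━━┛                           


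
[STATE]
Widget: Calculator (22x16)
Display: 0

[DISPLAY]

                     0
┌───┬───┬───┬───┐     
│ 7 │ 8 │ 9 │ ÷ │     
├───┼───┼───┼───┤     
│ 4 │ 5 │ 6 │ × │     
├───┼───┼───┼───┤     
│ 1 │ 2 │ 3 │ - │     
├───┼───┼───┼───┤     
│ 0 │ . │ = │ + │     
├───┼───┼───┼───┤     
│ C │ MC│ MR│ M+│     
└───┴───┴───┴───┘     
                      
                      
                      
                      


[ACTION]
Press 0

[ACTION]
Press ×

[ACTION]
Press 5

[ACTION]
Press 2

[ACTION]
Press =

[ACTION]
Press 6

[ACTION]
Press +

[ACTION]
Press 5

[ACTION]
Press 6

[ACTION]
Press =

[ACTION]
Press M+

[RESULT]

                    62
┌───┬───┬───┬───┐     
│ 7 │ 8 │ 9 │ ÷ │     
├───┼───┼───┼───┤     
│ 4 │ 5 │ 6 │ × │     
├───┼───┼───┼───┤     
│ 1 │ 2 │ 3 │ - │     
├───┼───┼───┼───┤     
│ 0 │ . │ = │ + │     
├───┼───┼───┼───┤     
│ C │ MC│ MR│ M+│     
└───┴───┴───┴───┘     
                      
                      
                      
                      


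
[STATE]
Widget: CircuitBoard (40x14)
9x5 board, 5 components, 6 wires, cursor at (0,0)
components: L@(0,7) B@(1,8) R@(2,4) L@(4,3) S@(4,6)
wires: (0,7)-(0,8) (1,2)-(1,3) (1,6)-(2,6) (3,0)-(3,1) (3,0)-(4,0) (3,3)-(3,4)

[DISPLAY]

   0 1 2 3 4 5 6 7 8                    
0  [.]                          L ─ ·   
                                        
1           · ─ ·           ·       B   
                            │           
2                   R       ·           
                                        
3   · ─ ·       · ─ ·                   
    │                                   
4   ·           L           S           
Cursor: (0,0)                           
                                        
                                        
                                        


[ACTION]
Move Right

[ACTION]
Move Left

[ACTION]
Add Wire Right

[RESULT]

   0 1 2 3 4 5 6 7 8                    
0  [.]─ ·                       L ─ ·   
                                        
1           · ─ ·           ·       B   
                            │           
2                   R       ·           
                                        
3   · ─ ·       · ─ ·                   
    │                                   
4   ·           L           S           
Cursor: (0,0)                           
                                        
                                        
                                        


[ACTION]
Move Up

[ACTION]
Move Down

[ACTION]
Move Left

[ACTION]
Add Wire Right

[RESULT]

   0 1 2 3 4 5 6 7 8                    
0   · ─ ·                       L ─ ·   
                                        
1  [.]─ ·   · ─ ·           ·       B   
                            │           
2                   R       ·           
                                        
3   · ─ ·       · ─ ·                   
    │                                   
4   ·           L           S           
Cursor: (1,0)                           
                                        
                                        
                                        


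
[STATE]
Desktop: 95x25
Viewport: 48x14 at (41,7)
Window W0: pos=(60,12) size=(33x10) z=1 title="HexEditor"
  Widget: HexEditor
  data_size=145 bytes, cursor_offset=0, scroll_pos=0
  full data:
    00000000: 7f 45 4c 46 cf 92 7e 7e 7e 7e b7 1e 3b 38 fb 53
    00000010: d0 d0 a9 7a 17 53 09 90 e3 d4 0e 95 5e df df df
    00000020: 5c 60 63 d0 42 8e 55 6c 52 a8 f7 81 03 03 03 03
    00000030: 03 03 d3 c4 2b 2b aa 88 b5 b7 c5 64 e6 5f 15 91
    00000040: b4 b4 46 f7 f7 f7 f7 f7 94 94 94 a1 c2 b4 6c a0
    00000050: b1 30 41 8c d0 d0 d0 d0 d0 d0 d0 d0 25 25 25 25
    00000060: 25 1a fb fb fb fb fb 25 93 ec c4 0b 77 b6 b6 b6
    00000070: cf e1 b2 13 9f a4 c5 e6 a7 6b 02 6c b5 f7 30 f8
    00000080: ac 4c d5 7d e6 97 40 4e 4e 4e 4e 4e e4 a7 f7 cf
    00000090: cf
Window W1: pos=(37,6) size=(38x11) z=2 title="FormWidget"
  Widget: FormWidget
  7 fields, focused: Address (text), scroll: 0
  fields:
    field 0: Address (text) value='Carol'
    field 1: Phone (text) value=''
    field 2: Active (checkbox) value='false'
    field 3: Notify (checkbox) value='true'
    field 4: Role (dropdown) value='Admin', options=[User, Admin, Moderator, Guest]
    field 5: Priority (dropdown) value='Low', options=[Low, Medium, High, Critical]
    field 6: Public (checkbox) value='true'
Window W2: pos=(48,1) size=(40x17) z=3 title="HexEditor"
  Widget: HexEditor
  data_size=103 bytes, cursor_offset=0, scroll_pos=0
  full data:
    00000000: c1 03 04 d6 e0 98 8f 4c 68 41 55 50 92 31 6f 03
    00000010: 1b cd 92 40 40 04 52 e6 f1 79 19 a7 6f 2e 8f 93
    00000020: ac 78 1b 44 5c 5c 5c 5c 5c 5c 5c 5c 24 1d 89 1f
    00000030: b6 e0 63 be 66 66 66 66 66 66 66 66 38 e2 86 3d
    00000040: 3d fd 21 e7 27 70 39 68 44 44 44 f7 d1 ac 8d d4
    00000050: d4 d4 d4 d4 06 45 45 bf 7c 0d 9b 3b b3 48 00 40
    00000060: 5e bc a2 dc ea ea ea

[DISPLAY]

rmWidge┃00000030  b6 e0 63 be 66 66 66 66  66 ┃ 
───────┃00000040  3d fd 21 e7 27 70 39 68  44 ┃ 
ddress:┃00000050  d4 d4 d4 d4 06 45 45 bf  7c ┃ 
hone:  ┃00000060  5e bc a2 dc ea ea ea        ┃ 
ctive: ┃                                      ┃ 
otify: ┃                                      ┃━
ole:   ┃                                      ┃ 
riority┃                                      ┃─
ublic: ┃                                      ┃ 
━━━━━━━┃                                      ┃ 
       ┗━━━━━━━━━━━━━━━━━━━━━━━━━━━━━━━━━━━━━━┛ 
                   ┃00000030  03 03 d3 c4 2b 2b 
                   ┃00000040  b4 b4 46 f7 f7 f7 
                   ┃00000050  b1 30 41 8c d0 d0 


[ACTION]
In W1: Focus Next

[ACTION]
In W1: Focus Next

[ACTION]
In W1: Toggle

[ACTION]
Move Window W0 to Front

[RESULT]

rmWidge┃00000030  b6 e0 63 be 66 66 66 66  66 ┃ 
───────┃00000040  3d fd 21 e7 27 70 39 68  44 ┃ 
ddress:┃00000050  d4 d4 d4 d4 06 45 45 bf  7c ┃ 
hone:  ┃00000060  5e bc a2 dc ea ea ea        ┃ 
ctive: ┃                                      ┃ 
otify: ┃           ┏━━━━━━━━━━━━━━━━━━━━━━━━━━━━
ole:   ┃           ┃ HexEditor                  
riority┃           ┠────────────────────────────
ublic: ┃           ┃00000000  7F 45 4c 46 cf 92 
━━━━━━━┃           ┃00000010  d0 d0 a9 7a 17 53 
       ┗━━━━━━━━━━━┃00000020  5c 60 63 d0 42 8e 
                   ┃00000030  03 03 d3 c4 2b 2b 
                   ┃00000040  b4 b4 46 f7 f7 f7 
                   ┃00000050  b1 30 41 8c d0 d0 


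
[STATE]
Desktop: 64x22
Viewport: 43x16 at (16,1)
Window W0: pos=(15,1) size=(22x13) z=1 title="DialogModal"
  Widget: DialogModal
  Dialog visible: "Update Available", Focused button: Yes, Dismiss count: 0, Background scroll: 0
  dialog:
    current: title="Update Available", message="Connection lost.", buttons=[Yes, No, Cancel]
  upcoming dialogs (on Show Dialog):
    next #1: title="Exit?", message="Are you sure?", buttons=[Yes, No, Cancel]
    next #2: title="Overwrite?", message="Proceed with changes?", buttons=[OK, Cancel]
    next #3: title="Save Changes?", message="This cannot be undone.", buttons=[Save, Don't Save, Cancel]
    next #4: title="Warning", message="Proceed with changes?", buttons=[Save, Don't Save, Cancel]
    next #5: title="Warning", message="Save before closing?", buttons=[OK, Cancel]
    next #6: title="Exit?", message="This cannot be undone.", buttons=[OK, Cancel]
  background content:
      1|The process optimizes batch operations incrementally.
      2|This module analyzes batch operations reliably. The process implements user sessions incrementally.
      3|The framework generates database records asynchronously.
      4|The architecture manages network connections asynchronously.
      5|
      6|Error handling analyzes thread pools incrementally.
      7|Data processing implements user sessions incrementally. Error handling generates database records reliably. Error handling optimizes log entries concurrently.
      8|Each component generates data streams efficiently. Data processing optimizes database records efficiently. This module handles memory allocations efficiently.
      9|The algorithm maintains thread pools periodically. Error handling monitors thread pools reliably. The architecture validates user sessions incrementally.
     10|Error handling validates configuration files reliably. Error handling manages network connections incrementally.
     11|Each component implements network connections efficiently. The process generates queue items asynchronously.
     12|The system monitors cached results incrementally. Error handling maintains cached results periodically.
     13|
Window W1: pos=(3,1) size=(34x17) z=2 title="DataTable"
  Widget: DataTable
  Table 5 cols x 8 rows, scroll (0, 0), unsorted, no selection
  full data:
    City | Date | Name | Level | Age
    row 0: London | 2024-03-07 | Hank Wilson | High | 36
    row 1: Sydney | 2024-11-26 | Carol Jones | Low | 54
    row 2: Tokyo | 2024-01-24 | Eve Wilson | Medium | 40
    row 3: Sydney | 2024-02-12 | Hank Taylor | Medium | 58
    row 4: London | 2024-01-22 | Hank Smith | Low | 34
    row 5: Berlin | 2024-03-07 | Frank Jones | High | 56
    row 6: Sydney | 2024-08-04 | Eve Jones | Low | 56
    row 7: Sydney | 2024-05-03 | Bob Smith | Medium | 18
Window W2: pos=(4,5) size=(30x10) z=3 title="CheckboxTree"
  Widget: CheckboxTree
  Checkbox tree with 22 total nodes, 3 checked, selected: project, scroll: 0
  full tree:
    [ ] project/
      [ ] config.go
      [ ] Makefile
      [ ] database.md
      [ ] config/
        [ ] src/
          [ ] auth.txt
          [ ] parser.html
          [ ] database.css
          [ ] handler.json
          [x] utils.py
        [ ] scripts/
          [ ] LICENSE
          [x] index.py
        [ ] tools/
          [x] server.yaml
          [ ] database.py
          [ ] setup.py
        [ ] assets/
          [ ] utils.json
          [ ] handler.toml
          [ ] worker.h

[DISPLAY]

━━━━━━━━━━━━━━━━━━━━┓                      
                    ┃                      
────────────────────┨                      
     │Name       │Le┃                      
━━━━━━━━━━━━━━━━━┓──┃                      
ee               ┃Hi┃                      
─────────────────┨Lo┃                      
t/               ┃Me┃                      
ig.go            ┃Me┃                      
file             ┃Lo┃                      
base.md          ┃Hi┃                      
ig/              ┃Lo┃                      
c/               ┃Me┃                      
━━━━━━━━━━━━━━━━━┛  ┃                      
                    ┃                      
                    ┃                      


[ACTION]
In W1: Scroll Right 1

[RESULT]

━━━━━━━━━━━━━━━━━━━━┓                      
                    ┃                      
────────────────────┨                      
    │Name       │Lev┃                      
━━━━━━━━━━━━━━━━━┓──┃                      
ee               ┃ig┃                      
─────────────────┨ow┃                      
t/               ┃ed┃                      
ig.go            ┃ed┃                      
file             ┃ow┃                      
base.md          ┃ig┃                      
ig/              ┃ow┃                      
c/               ┃ed┃                      
━━━━━━━━━━━━━━━━━┛  ┃                      
                    ┃                      
                    ┃                      


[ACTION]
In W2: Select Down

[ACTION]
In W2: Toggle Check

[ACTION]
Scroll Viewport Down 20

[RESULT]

ee               ┃ig┃                      
─────────────────┨ow┃                      
t/               ┃ed┃                      
ig.go            ┃ed┃                      
file             ┃ow┃                      
base.md          ┃ig┃                      
ig/              ┃ow┃                      
c/               ┃ed┃                      
━━━━━━━━━━━━━━━━━┛  ┃                      
                    ┃                      
                    ┃                      
━━━━━━━━━━━━━━━━━━━━┛                      
                                           
                                           
                                           
                                           


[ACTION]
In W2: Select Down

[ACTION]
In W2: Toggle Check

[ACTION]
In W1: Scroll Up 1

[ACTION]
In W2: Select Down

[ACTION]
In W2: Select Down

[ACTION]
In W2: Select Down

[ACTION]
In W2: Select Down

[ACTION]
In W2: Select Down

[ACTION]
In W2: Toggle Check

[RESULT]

ee               ┃ig┃                      
─────────────────┨ow┃                      
file             ┃ed┃                      
base.md          ┃ed┃                      
ig/              ┃ow┃                      
c/               ┃ig┃                      
auth.txt         ┃ow┃                      
parser.html      ┃ed┃                      
━━━━━━━━━━━━━━━━━┛  ┃                      
                    ┃                      
                    ┃                      
━━━━━━━━━━━━━━━━━━━━┛                      
                                           
                                           
                                           
                                           


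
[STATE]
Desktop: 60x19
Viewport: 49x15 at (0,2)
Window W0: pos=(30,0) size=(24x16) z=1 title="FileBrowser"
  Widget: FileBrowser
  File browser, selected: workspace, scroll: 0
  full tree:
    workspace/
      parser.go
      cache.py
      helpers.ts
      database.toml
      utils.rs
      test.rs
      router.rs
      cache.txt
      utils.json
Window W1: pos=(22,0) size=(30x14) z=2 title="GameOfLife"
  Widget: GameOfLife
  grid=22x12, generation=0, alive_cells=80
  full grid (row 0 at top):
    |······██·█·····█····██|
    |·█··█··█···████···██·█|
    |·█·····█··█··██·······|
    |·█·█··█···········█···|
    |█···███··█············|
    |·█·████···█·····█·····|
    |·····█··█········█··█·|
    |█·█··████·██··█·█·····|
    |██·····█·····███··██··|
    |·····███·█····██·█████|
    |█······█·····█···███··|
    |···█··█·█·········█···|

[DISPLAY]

                      ┠──────────────────────────
                      ┃Gen: 0                    
                      ┃·█··█··█···████···██·█    
                      ┃·█·····█··█··██·······    
                      ┃·█·█··█···········█···    
                      ┃█···███··█············    
                      ┃·█·████···█·····█·····    
                      ┃·····█··█········█··█·    
                      ┃█·█··████·██··█·█·····    
                      ┃██·····█·····███··██··    
                      ┃·····███·█····██·█████    
                      ┗━━━━━━━━━━━━━━━━━━━━━━━━━━
                              ┃                  
                              ┗━━━━━━━━━━━━━━━━━━
                                                 


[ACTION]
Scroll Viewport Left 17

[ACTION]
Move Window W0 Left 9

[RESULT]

                     ┠┠──────────────────────────
                     ┃┃Gen: 0                    
                     ┃┃·█··█··█···████···██·█    
                     ┃┃·█·····█··█··██·······    
                     ┃┃·█·█··█···········█···    
                     ┃┃█···███··█············    
                     ┃┃·█·████···█·····█·····    
                     ┃┃·····█··█········█··█·    
                     ┃┃█·█··████·██··█·█·····    
                     ┃┃██·····█·····███··██··    
                     ┃┃·····███·█····██·█████    
                     ┃┗━━━━━━━━━━━━━━━━━━━━━━━━━━
                     ┃                      ┃    
                     ┗━━━━━━━━━━━━━━━━━━━━━━┛    
                                                 


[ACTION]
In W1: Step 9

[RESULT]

                     ┠┠──────────────────────────
                     ┃┃Gen: 9                    
                     ┃┃···█·█·····███········    
                     ┃┃··██······█·██········    
                     ┃┃··██··················    
                     ┃┃··███······█··········    
                     ┃┃···█·█····█···███·█···    
                     ┃┃····██····█········█··    
                     ┃┃····██····█·····█···█·    
                     ┃┃············█··█····█·    
                     ┃┃·········██··█···█··█·    
                     ┃┗━━━━━━━━━━━━━━━━━━━━━━━━━━
                     ┃                      ┃    
                     ┗━━━━━━━━━━━━━━━━━━━━━━┛    
                                                 


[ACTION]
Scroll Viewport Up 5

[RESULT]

                     ┏┏━━━━━━━━━━━━━━━━━━━━━━━━━━
                     ┃┃ GameOfLife               
                     ┠┠──────────────────────────
                     ┃┃Gen: 9                    
                     ┃┃···█·█·····███········    
                     ┃┃··██······█·██········    
                     ┃┃··██··················    
                     ┃┃··███······█··········    
                     ┃┃···█·█····█···███·█···    
                     ┃┃····██····█········█··    
                     ┃┃····██····█·····█···█·    
                     ┃┃············█··█····█·    
                     ┃┃·········██··█···█··█·    
                     ┃┗━━━━━━━━━━━━━━━━━━━━━━━━━━
                     ┃                      ┃    


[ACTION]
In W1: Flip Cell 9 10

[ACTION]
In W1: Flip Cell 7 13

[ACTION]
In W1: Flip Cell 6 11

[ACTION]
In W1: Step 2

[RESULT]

                     ┏┏━━━━━━━━━━━━━━━━━━━━━━━━━━
                     ┃┃ GameOfLife               
                     ┠┠──────────────────────────
                     ┃┃Gen: 11                   
                     ┃┃···█·········█········    
                     ┃┃··█·········█·········    
                     ┃┃············█·········    
                     ┃┃···········█··········    
                     ┃┃·········███··██······    
                     ┃┃···█··█··█·····██·███·    
                     ┃┃····██···██·█·█·██···█    
                     ┃┃···········███·████··█    
                     ┃┃·············█·██····█    
                     ┃┗━━━━━━━━━━━━━━━━━━━━━━━━━━
                     ┃                      ┃    


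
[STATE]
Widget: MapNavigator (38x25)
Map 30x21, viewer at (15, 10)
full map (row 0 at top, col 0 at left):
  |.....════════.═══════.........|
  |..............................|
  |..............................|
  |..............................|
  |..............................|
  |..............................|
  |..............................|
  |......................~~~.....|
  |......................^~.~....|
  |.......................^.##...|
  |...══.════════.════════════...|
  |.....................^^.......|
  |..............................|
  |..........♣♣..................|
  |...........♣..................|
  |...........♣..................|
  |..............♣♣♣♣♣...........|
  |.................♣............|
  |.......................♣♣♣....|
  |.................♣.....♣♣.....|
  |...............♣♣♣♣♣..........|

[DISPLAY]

                                      
                                      
    .....════════.═══════.........    
    ..............................    
    ..............................    
    ..............................    
    ..............................    
    ..............................    
    ..............................    
    ......................~~~.....    
    ......................^~.~....    
    .......................^.##...    
    ...══.════════.@═══════════...    
    .....................^^.......    
    ..............................    
    ..........♣♣..................    
    ...........♣..................    
    ...........♣..................    
    ..............♣♣♣♣♣...........    
    .................♣............    
    .......................♣♣♣....    
    .................♣.....♣♣.....    
    ...............♣♣♣♣♣..........    
                                      
                                      


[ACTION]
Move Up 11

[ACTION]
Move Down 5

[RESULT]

                                      
                                      
                                      
                                      
                                      
                                      
                                      
    .....════════.═══════.........    
    ..............................    
    ..............................    
    ..............................    
    ..............................    
    ...............@..............    
    ..............................    
    ......................~~~.....    
    ......................^~.~....    
    .......................^.##...    
    ...══.════════.════════════...    
    .....................^^.......    
    ..............................    
    ..........♣♣..................    
    ...........♣..................    
    ...........♣..................    
    ..............♣♣♣♣♣...........    
    .................♣............    


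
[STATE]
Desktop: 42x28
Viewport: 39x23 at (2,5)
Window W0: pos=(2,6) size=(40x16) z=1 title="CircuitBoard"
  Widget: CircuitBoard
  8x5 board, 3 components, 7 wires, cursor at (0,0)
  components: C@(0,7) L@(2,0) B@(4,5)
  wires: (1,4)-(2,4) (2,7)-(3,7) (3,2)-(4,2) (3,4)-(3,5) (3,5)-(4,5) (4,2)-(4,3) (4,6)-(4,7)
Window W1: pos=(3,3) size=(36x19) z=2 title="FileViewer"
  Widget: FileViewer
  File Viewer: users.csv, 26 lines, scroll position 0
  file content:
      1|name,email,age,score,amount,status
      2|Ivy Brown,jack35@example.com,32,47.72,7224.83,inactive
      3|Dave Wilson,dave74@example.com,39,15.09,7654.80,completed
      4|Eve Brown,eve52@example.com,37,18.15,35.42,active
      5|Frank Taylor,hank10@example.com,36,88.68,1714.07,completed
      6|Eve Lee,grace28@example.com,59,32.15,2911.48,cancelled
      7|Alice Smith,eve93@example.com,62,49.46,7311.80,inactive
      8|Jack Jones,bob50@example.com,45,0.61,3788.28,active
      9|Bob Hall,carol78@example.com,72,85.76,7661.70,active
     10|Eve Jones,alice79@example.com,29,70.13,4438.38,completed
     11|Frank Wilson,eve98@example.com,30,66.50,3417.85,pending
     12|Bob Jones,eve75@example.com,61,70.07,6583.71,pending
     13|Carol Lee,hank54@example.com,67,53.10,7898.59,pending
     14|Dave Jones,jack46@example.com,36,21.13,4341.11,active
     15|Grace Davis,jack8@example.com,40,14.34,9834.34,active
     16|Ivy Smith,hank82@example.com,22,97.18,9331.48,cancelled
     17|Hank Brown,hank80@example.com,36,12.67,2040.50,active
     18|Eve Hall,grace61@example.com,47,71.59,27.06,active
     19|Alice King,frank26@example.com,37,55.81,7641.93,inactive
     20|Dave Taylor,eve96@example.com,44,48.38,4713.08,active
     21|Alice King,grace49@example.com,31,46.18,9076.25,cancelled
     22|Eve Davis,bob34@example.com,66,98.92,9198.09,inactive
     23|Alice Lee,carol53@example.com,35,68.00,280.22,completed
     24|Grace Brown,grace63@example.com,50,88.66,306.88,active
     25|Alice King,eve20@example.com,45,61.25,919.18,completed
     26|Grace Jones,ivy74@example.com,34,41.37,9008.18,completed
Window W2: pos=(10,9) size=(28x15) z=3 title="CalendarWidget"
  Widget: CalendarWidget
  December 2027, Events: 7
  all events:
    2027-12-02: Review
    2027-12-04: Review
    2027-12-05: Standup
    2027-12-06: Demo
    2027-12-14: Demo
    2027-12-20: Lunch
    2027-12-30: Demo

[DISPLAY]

 ┠──────────────────────────────────┨  
┏┃name,email,age,score,amount,statu▲┃━━
┃┃Ivy Brown,jack35@example.com,32,4█┃  
┠┃Dave Wilson,dave74@example.com,39░┃──
┃┃Eve Br┏━━━━━━━━━━━━━━━━━━━━━━━━━━┓┃  
┃┃Frank ┃ CalendarWidget           ┃┃  
┃┃Eve Le┠──────────────────────────┨┃  
┃┃Alice ┃      December 2027       ┃┃  
┃┃Jack J┃Mo Tu We Th Fr Sa Su      ┃┃  
┃┃Bob Ha┃       1  2*  3  4*  5*   ┃┃  
┃┃Eve Jo┃ 6*  7  8  9 10 11 12     ┃┃  
┃┃Frank ┃13 14* 15 16 17 18 19     ┃┃  
┃┃Bob Jo┃20* 21 22 23 24 25 26     ┃┃  
┃┃Carol ┃27 28 29 30* 31           ┃┃  
┃┃Dave J┃                          ┃┃  
┃┃Grace ┃                          ┃┃  
┗┗━━━━━━┃                          ┃┛━━
        ┃                          ┃   
        ┗━━━━━━━━━━━━━━━━━━━━━━━━━━┛   
                                       
                                       
                                       
                                       


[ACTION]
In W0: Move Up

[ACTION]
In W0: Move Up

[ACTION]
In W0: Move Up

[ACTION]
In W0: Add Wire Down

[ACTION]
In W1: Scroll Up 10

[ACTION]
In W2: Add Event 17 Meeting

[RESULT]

 ┠──────────────────────────────────┨  
┏┃name,email,age,score,amount,statu▲┃━━
┃┃Ivy Brown,jack35@example.com,32,4█┃  
┠┃Dave Wilson,dave74@example.com,39░┃──
┃┃Eve Br┏━━━━━━━━━━━━━━━━━━━━━━━━━━┓┃  
┃┃Frank ┃ CalendarWidget           ┃┃  
┃┃Eve Le┠──────────────────────────┨┃  
┃┃Alice ┃      December 2027       ┃┃  
┃┃Jack J┃Mo Tu We Th Fr Sa Su      ┃┃  
┃┃Bob Ha┃       1  2*  3  4*  5*   ┃┃  
┃┃Eve Jo┃ 6*  7  8  9 10 11 12     ┃┃  
┃┃Frank ┃13 14* 15 16 17* 18 19    ┃┃  
┃┃Bob Jo┃20* 21 22 23 24 25 26     ┃┃  
┃┃Carol ┃27 28 29 30* 31           ┃┃  
┃┃Dave J┃                          ┃┃  
┃┃Grace ┃                          ┃┃  
┗┗━━━━━━┃                          ┃┛━━
        ┃                          ┃   
        ┗━━━━━━━━━━━━━━━━━━━━━━━━━━┛   
                                       
                                       
                                       
                                       


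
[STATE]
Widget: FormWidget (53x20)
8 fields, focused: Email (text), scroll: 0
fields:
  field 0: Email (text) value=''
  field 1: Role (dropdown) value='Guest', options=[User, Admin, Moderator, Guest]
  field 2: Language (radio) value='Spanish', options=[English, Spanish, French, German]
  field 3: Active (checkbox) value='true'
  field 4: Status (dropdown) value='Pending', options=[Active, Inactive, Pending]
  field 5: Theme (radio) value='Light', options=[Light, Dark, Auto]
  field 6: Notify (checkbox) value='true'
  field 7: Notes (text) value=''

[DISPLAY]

> Email:      [                                     ]
  Role:       [Guest                               ▼]
  Language:   ( ) English  (●) Spanish  ( ) French  (
  Active:     [x]                                    
  Status:     [Pending                             ▼]
  Theme:      (●) Light  ( ) Dark  ( ) Auto          
  Notify:     [x]                                    
  Notes:      [                                     ]
                                                     
                                                     
                                                     
                                                     
                                                     
                                                     
                                                     
                                                     
                                                     
                                                     
                                                     
                                                     


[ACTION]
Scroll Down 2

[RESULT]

  Language:   ( ) English  (●) Spanish  ( ) French  (
  Active:     [x]                                    
  Status:     [Pending                             ▼]
  Theme:      (●) Light  ( ) Dark  ( ) Auto          
  Notify:     [x]                                    
  Notes:      [                                     ]
                                                     
                                                     
                                                     
                                                     
                                                     
                                                     
                                                     
                                                     
                                                     
                                                     
                                                     
                                                     
                                                     
                                                     


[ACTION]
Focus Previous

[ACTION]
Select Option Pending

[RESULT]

  Language:   ( ) English  (●) Spanish  ( ) French  (
  Active:     [x]                                    
  Status:     [Pending                             ▼]
  Theme:      (●) Light  ( ) Dark  ( ) Auto          
  Notify:     [x]                                    
> Notes:      [                                     ]
                                                     
                                                     
                                                     
                                                     
                                                     
                                                     
                                                     
                                                     
                                                     
                                                     
                                                     
                                                     
                                                     
                                                     


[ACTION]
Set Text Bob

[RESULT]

  Language:   ( ) English  (●) Spanish  ( ) French  (
  Active:     [x]                                    
  Status:     [Pending                             ▼]
  Theme:      (●) Light  ( ) Dark  ( ) Auto          
  Notify:     [x]                                    
> Notes:      [Bob                                  ]
                                                     
                                                     
                                                     
                                                     
                                                     
                                                     
                                                     
                                                     
                                                     
                                                     
                                                     
                                                     
                                                     
                                                     


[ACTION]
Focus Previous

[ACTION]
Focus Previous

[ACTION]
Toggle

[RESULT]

  Language:   ( ) English  (●) Spanish  ( ) French  (
  Active:     [x]                                    
  Status:     [Pending                             ▼]
> Theme:      (●) Light  ( ) Dark  ( ) Auto          
  Notify:     [x]                                    
  Notes:      [Bob                                  ]
                                                     
                                                     
                                                     
                                                     
                                                     
                                                     
                                                     
                                                     
                                                     
                                                     
                                                     
                                                     
                                                     
                                                     
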